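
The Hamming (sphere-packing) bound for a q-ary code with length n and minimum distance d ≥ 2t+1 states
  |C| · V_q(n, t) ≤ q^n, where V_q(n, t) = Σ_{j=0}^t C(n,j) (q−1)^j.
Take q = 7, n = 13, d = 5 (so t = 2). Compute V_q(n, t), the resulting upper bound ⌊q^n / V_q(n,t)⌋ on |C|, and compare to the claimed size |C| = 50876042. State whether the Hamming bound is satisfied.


V_q(n, t) = 2887, q^n = 96889010407, Hamming bound = 33560446, |C| = 50876042 > bound (violated).

Step 1: Compute V_q(n, t) = Σ_{j=0}^2 C(n, j) (q−1)^j.
  j = 0: C(13,0)·(6)^0 = 1·1 = 1.
  j = 1: C(13,1)·(6)^1 = 13·6 = 78.
  j = 2: C(13,2)·(6)^2 = 78·36 = 2808.
  V_q(n, t) = 1 + 78 + 2808 = 2887.
Step 2: q^n = 7^13 = 96889010407.
Step 3: Hamming bound ⌊q^n / V_q(n,t)⌋ = ⌊96889010407/2887⌋ = 33560446.
Step 4: Compare |C| = 50876042 to 33560446: violated.
The claimed |C| lies above the Hamming bound, so no 7-ary code of length 13 with d ≥ 5 can have 50876042 codewords.


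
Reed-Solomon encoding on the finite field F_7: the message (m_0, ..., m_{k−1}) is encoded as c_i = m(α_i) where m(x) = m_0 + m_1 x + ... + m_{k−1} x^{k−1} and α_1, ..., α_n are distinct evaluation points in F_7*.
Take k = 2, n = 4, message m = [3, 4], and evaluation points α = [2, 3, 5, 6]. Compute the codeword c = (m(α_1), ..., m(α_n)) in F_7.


c = [4, 1, 2, 6]

Message polynomial: m(x) = 3 + 4·x (mod 7).
For each evaluation point α_i, compute m(α_i) mod 7:
  α_1 = 2: Horner steps 4 → 4, so m(2) = 4.
  α_2 = 3: Horner steps 4 → 1, so m(3) = 1.
  α_3 = 5: Horner steps 4 → 2, so m(5) = 2.
  α_4 = 6: Horner steps 4 → 6, so m(6) = 6.
Codeword c = [4, 1, 2, 6] ∈ F_7^4.


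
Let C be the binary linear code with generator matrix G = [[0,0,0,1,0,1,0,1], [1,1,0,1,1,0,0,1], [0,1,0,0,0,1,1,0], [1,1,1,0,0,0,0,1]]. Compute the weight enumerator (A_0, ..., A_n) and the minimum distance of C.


Weight distribution: A_0 = 1, A_3 = 4, A_4 = 5, A_5 = 4, A_6 = 2. Minimum distance d = 3.

Enumerate all 2^4 = 16 messages m ∈ F_2^4.
For each, compute codeword c = mG in F_2^8, then tally its weight.
  m = 0000 → c = 00000000, weight = 0.
  m = 1000 → c = 00010101, weight = 3.
  m = 0100 → c = 11011001, weight = 5.
  m = 1100 → c = 11001100, weight = 4.
  m = 0010 → c = 01000110, weight = 3.
  m = 1010 → c = 01010011, weight = 4.
  m = 0110 → c = 10011111, weight = 6.
  m = 1110 → c = 10001010, weight = 3.
  m = 0001 → c = 11100001, weight = 4.
  m = 1001 → c = 11110100, weight = 5.
  m = 0101 → c = 00111000, weight = 3.
  m = 1101 → c = 00101101, weight = 4.
  m = 0011 → c = 10100111, weight = 5.
  m = 1011 → c = 10110010, weight = 4.
  m = 0111 → c = 01111110, weight = 6.
  m = 1111 → c = 01101011, weight = 5.
Tally weights:
  weight 0: 1 codewords.
  weight 3: 4 codewords.
  weight 4: 5 codewords.
  weight 5: 4 codewords.
  weight 6: 2 codewords.
Minimum distance d = smallest w > 0 with A_w > 0 = 3.
Sanity: Σ A_w = 16 = 2^4 = 16 ✓.


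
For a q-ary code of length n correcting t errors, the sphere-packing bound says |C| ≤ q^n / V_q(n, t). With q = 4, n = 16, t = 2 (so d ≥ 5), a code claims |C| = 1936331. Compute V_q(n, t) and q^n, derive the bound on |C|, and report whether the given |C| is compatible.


V_q(n, t) = 1129, q^n = 4294967296, Hamming bound = 3804222, |C| = 1936331 ≤ bound (satisfied).

Step 1: Compute V_q(n, t) = Σ_{j=0}^2 C(n, j) (q−1)^j.
  j = 0: C(16,0)·(3)^0 = 1·1 = 1.
  j = 1: C(16,1)·(3)^1 = 16·3 = 48.
  j = 2: C(16,2)·(3)^2 = 120·9 = 1080.
  V_q(n, t) = 1 + 48 + 1080 = 1129.
Step 2: q^n = 4^16 = 4294967296.
Step 3: Hamming bound ⌊q^n / V_q(n,t)⌋ = ⌊4294967296/1129⌋ = 3804222.
Step 4: Compare |C| = 1936331 to 3804222: satisfied.
The claimed |C| lies below the Hamming bound.


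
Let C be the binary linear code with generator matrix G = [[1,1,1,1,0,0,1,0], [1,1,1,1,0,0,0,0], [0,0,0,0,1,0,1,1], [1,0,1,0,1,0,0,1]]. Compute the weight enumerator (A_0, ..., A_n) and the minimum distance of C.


Weight distribution: A_0 = 1, A_1 = 1, A_2 = 3, A_3 = 3, A_4 = 3, A_5 = 3, A_6 = 1, A_7 = 1. Minimum distance d = 1.

Enumerate all 2^4 = 16 messages m ∈ F_2^4.
For each, compute codeword c = mG in F_2^8, then tally its weight.
  m = 0000 → c = 00000000, weight = 0.
  m = 1000 → c = 11110010, weight = 5.
  m = 0100 → c = 11110000, weight = 4.
  m = 1100 → c = 00000010, weight = 1.
  m = 0010 → c = 00001011, weight = 3.
  m = 1010 → c = 11111001, weight = 6.
  m = 0110 → c = 11111011, weight = 7.
  m = 1110 → c = 00001001, weight = 2.
  m = 0001 → c = 10101001, weight = 4.
  m = 1001 → c = 01011011, weight = 5.
  m = 0101 → c = 01011001, weight = 4.
  m = 1101 → c = 10101011, weight = 5.
  m = 0011 → c = 10100010, weight = 3.
  m = 1011 → c = 01010000, weight = 2.
  m = 0111 → c = 01010010, weight = 3.
  m = 1111 → c = 10100000, weight = 2.
Tally weights:
  weight 0: 1 codewords.
  weight 1: 1 codewords.
  weight 2: 3 codewords.
  weight 3: 3 codewords.
  weight 4: 3 codewords.
  weight 5: 3 codewords.
  weight 6: 1 codewords.
  weight 7: 1 codewords.
Minimum distance d = smallest w > 0 with A_w > 0 = 1.
Sanity: Σ A_w = 16 = 2^4 = 16 ✓.


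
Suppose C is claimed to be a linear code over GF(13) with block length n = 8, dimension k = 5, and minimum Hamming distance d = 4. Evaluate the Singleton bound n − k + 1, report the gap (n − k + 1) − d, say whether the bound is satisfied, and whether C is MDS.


Singleton RHS = n − k + 1 = 4, slack = 0, bound satisfied, MDS.

Singleton bound: d ≤ n − k + 1.
Here n = 8, k = 5, so n − k + 1 = 4.
Given d = 4, check d ≤ 4: YES.
Slack = (n − k + 1) − d = 0.
The code is MDS (slack = 0).
Description: the claimed parameters are [8, 5, 4]_13; such a code would be MDS (meets Singleton bound).


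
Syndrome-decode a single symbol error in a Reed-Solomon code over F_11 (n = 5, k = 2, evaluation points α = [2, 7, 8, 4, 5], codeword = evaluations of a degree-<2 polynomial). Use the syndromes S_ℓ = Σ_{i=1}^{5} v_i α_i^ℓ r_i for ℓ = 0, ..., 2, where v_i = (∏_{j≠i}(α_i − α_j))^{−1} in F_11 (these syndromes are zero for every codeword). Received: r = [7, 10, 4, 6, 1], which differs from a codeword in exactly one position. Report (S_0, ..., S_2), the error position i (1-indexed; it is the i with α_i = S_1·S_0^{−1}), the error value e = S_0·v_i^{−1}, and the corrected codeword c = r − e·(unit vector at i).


S = (8, 7, 2), error at position 5, error magnitude e = 1, c = [7, 10, 4, 6, 0].

Step 1: column multipliers v_i = (∏_{j≠i}(α_i − α_j))^{−1} mod 11.
  i = 1 (α = 2): (2−7)(2−8)(2−4)(2−5) = (−5)·(−6)·(−2)·(−3) = 180 ≡ 4, so v_1 = 4^{−1} = 3 (mod 11).
  i = 2 (α = 7): (7−2)(7−8)(7−4)(7−5) = 5·(−1)·3·2 = −30 ≡ 3, so v_2 = 3^{−1} = 4 (mod 11).
  i = 3 (α = 8): (8−2)(8−7)(8−4)(8−5) = 6·1·4·3 = 72 ≡ 6, so v_3 = 6^{−1} = 2 (mod 11).
  i = 4 (α = 4): (4−2)(4−7)(4−8)(4−5) = 2·(−3)·(−4)·(−1) = −24 ≡ 9, so v_4 = 9^{−1} = 5 (mod 11).
  i = 5 (α = 5): (5−2)(5−7)(5−8)(5−4) = 3·(−2)·(−3)·1 = 18 ≡ 7, so v_5 = 7^{−1} = 8 (mod 11).
  v = [3, 4, 2, 5, 8].
Step 2: syndromes of r = [7, 10, 4, 6, 1] (all sums mod 11).
  S_0 = Σ v_i r_i = 3·7 + 4·10 + 2·4 + 5·6 + 8·1 = 107 ≡ 8.
  S_1 = Σ v_i α_i r_i = 3·2·7 + 4·7·10 + 2·8·4 + 5·4·6 + 8·5·1 = 546 ≡ 7.
  α_i^2 mod 11 = [4, 5, 9, 5, 3].
  S_2 = Σ v_i α_i^2 r_i = 3·4·7 + 4·5·10 + 2·9·4 + 5·5·6 + 8·3·1 = 530 ≡ 2.
  S = (8, 7, 2) ≠ 0, so r is not a codeword (an error is present).
Step 3: locate the error. For a single error e at position i, S_ℓ = v_i·e·α_i^ℓ, so α_err = S_1/S_0.
  S_0^{−1} = 8^{−1} = 7 (mod 11), so α_err = 7·7 = 49 ≡ 5 = α_5. Error position i = 5.
  Consistency check: S_2/S_1 = 2·8 = 16 ≡ 5 = α_err ✓ (single-error assumption holds).
Step 4: error magnitude e = S_0/v_5 = S_0·∏_{j≠5}(α_5 − α_j) = 8·7 = 56 ≡ 1 (mod 11).
Step 5: correct position 5: c_5 = r_5 − e = 1 − 1 ≡ 0 (mod 11). Hence c = [7, 10, 4, 6, 0].
  Check: interpolating c through the α_i gives m(x) = 8 + 5·x (degree < 2) with m(α_i) = c_i for every i, so c is indeed a codeword.


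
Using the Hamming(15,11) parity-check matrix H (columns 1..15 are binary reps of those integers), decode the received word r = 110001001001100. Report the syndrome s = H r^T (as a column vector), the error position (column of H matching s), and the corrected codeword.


s = (1, 1, 0, 1)^T, error position = 13, corrected codeword c = 110001001001000

Compute s = H r^T mod 2 one row at a time:
  s_1 = 0 + 1 + 0 + 0 + 1 + 1 + 0 + 0 = 3 ≡ 1 (mod 2).
  s_2 = 0 + 0 + 1 + 0 + 1 + 1 + 0 + 0 = 3 ≡ 1 (mod 2).
  s_3 = 1 + 0 + 1 + 0 + 0 + 0 + 0 + 0 = 2 ≡ 0 (mod 2).
  s_4 = 1 + 0 + 0 + 0 + 1 + 0 + 1 + 0 = 3 ≡ 1 (mod 2).
s = (1, 1, 0, 1)^T — this equals column 13 of H (binary 1101), so error is at position 13.
Correct: flip bit 13 of r = 110001001001100 to get c = 110001001001000.


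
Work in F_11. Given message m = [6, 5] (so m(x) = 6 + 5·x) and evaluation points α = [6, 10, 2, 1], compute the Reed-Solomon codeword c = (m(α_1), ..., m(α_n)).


c = [3, 1, 5, 0]

Message polynomial: m(x) = 6 + 5·x (mod 11).
For each evaluation point α_i, compute m(α_i) mod 11:
  α_1 = 6: Horner steps 5 → 3, so m(6) = 3.
  α_2 = 10: Horner steps 5 → 1, so m(10) = 1.
  α_3 = 2: Horner steps 5 → 5, so m(2) = 5.
  α_4 = 1: Horner steps 5 → 0, so m(1) = 0.
Codeword c = [3, 1, 5, 0] ∈ F_11^4.


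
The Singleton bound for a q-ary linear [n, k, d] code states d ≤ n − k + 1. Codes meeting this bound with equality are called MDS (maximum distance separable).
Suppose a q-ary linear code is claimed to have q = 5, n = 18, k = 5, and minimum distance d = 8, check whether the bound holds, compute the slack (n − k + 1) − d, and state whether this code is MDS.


Singleton RHS = n − k + 1 = 14, slack = 6, bound satisfied, not MDS.

Singleton bound: d ≤ n − k + 1.
Here n = 18, k = 5, so n − k + 1 = 14.
Given d = 8, check d ≤ 14: YES.
Slack = (n − k + 1) − d = 6.
The code is NOT MDS (slack = 6 > 0).
Description: the claimed parameters are [18, 5, 8]_5; such a code would be non-MDS.


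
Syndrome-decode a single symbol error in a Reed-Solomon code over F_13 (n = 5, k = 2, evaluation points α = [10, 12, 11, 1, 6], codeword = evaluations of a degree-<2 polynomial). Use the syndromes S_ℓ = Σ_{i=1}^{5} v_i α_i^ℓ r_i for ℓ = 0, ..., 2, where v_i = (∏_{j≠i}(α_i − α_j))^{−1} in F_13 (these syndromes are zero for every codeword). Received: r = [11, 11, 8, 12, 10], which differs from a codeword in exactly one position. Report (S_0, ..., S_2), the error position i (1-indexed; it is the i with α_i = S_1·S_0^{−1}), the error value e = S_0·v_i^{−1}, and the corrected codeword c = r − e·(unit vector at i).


S = (3, 10, 3), error at position 2, error magnitude e = 6, c = [11, 5, 8, 12, 10].

Step 1: column multipliers v_i = (∏_{j≠i}(α_i − α_j))^{−1} mod 13.
  i = 1 (α = 10): (10−12)(10−11)(10−1)(10−6) = (−2)·(−1)·9·4 = 72 ≡ 7, so v_1 = 7^{−1} = 2 (mod 13).
  i = 2 (α = 12): (12−10)(12−11)(12−1)(12−6) = 2·1·11·6 = 132 ≡ 2, so v_2 = 2^{−1} = 7 (mod 13).
  i = 3 (α = 11): (11−10)(11−12)(11−1)(11−6) = 1·(−1)·10·5 = −50 ≡ 2, so v_3 = 2^{−1} = 7 (mod 13).
  i = 4 (α = 1): (1−10)(1−12)(1−11)(1−6) = (−9)·(−11)·(−10)·(−5) = 4950 ≡ 10, so v_4 = 10^{−1} = 4 (mod 13).
  i = 5 (α = 6): (6−10)(6−12)(6−11)(6−1) = (−4)·(−6)·(−5)·5 = −600 ≡ 11, so v_5 = 11^{−1} = 6 (mod 13).
  v = [2, 7, 7, 4, 6].
Step 2: syndromes of r = [11, 11, 8, 12, 10] (all sums mod 13).
  S_0 = Σ v_i r_i = 2·11 + 7·11 + 7·8 + 4·12 + 6·10 = 263 ≡ 3.
  S_1 = Σ v_i α_i r_i = 2·10·11 + 7·12·11 + 7·11·8 + 4·1·12 + 6·6·10 = 2168 ≡ 10.
  α_i^2 mod 13 = [9, 1, 4, 1, 10].
  S_2 = Σ v_i α_i^2 r_i = 2·9·11 + 7·1·11 + 7·4·8 + 4·1·12 + 6·10·10 = 1147 ≡ 3.
  S = (3, 10, 3) ≠ 0, so r is not a codeword (an error is present).
Step 3: locate the error. For a single error e at position i, S_ℓ = v_i·e·α_i^ℓ, so α_err = S_1/S_0.
  S_0^{−1} = 3^{−1} = 9 (mod 13), so α_err = 10·9 = 90 ≡ 12 = α_2. Error position i = 2.
  Consistency check: S_2/S_1 = 3·4 = 12 ≡ 12 = α_err ✓ (single-error assumption holds).
Step 4: error magnitude e = S_0/v_2 = S_0·∏_{j≠2}(α_2 − α_j) = 3·2 = 6 ≡ 6 (mod 13).
Step 5: correct position 2: c_2 = r_2 − e = 11 − 6 ≡ 5 (mod 13). Hence c = [11, 5, 8, 12, 10].
  Check: interpolating c through the α_i gives m(x) = 2 + 10·x (degree < 2) with m(α_i) = c_i for every i, so c is indeed a codeword.


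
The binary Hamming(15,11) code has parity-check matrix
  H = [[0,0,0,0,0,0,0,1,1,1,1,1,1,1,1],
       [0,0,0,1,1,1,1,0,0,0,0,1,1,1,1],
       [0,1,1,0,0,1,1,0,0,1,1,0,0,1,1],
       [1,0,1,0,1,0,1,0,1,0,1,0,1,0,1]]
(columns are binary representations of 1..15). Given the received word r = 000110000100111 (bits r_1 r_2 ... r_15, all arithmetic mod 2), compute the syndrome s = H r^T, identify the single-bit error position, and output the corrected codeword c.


s = (0, 1, 1, 1)^T, error position = 7, corrected codeword c = 000110100100111

Compute s = H r^T mod 2 one row at a time:
  s_1 = 0 + 0 + 1 + 0 + 0 + 1 + 1 + 1 = 4 ≡ 0 (mod 2).
  s_2 = 1 + 1 + 0 + 0 + 0 + 1 + 1 + 1 = 5 ≡ 1 (mod 2).
  s_3 = 0 + 0 + 0 + 0 + 1 + 0 + 1 + 1 = 3 ≡ 1 (mod 2).
  s_4 = 0 + 0 + 1 + 0 + 0 + 0 + 1 + 1 = 3 ≡ 1 (mod 2).
s = (0, 1, 1, 1)^T — this equals column 7 of H (binary 0111), so error is at position 7.
Correct: flip bit 7 of r = 000110000100111 to get c = 000110100100111.


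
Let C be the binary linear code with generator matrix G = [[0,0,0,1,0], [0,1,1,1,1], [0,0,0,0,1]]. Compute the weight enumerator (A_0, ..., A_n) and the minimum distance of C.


Weight distribution: A_0 = 1, A_1 = 2, A_2 = 2, A_3 = 2, A_4 = 1. Minimum distance d = 1.

Enumerate all 2^3 = 8 messages m ∈ F_2^3.
For each, compute codeword c = mG in F_2^5, then tally its weight.
  m = 000 → c = 00000, weight = 0.
  m = 100 → c = 00010, weight = 1.
  m = 010 → c = 01111, weight = 4.
  m = 110 → c = 01101, weight = 3.
  m = 001 → c = 00001, weight = 1.
  m = 101 → c = 00011, weight = 2.
  m = 011 → c = 01110, weight = 3.
  m = 111 → c = 01100, weight = 2.
Tally weights:
  weight 0: 1 codewords.
  weight 1: 2 codewords.
  weight 2: 2 codewords.
  weight 3: 2 codewords.
  weight 4: 1 codewords.
Minimum distance d = smallest w > 0 with A_w > 0 = 1.
Sanity: Σ A_w = 8 = 2^3 = 8 ✓.


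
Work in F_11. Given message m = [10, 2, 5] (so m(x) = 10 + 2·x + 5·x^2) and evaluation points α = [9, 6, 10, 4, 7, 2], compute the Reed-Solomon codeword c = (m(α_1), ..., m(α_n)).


c = [4, 4, 2, 10, 5, 1]

Message polynomial: m(x) = 10 + 2·x + 5·x^2 (mod 11).
For each evaluation point α_i, compute m(α_i) mod 11:
  α_1 = 9: Horner steps 5 → 3 → 4, so m(9) = 4.
  α_2 = 6: Horner steps 5 → 10 → 4, so m(6) = 4.
  α_3 = 10: Horner steps 5 → 8 → 2, so m(10) = 2.
  α_4 = 4: Horner steps 5 → 0 → 10, so m(4) = 10.
  α_5 = 7: Horner steps 5 → 4 → 5, so m(7) = 5.
  α_6 = 2: Horner steps 5 → 1 → 1, so m(2) = 1.
Codeword c = [4, 4, 2, 10, 5, 1] ∈ F_11^6.


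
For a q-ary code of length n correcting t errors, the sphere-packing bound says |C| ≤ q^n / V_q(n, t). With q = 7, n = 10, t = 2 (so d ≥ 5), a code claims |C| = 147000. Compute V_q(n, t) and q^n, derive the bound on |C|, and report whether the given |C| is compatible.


V_q(n, t) = 1681, q^n = 282475249, Hamming bound = 168040, |C| = 147000 ≤ bound (satisfied).

Step 1: Compute V_q(n, t) = Σ_{j=0}^2 C(n, j) (q−1)^j.
  j = 0: C(10,0)·(6)^0 = 1·1 = 1.
  j = 1: C(10,1)·(6)^1 = 10·6 = 60.
  j = 2: C(10,2)·(6)^2 = 45·36 = 1620.
  V_q(n, t) = 1 + 60 + 1620 = 1681.
Step 2: q^n = 7^10 = 282475249.
Step 3: Hamming bound ⌊q^n / V_q(n,t)⌋ = ⌊282475249/1681⌋ = 168040.
Step 4: Compare |C| = 147000 to 168040: satisfied.
The claimed |C| lies below the Hamming bound.


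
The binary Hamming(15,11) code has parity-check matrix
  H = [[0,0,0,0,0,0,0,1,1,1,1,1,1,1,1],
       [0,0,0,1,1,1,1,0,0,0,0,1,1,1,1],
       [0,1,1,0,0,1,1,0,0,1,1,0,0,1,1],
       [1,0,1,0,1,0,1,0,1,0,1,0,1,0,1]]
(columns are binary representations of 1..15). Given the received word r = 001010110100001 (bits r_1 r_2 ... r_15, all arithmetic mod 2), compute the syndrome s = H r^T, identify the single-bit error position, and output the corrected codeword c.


s = (1, 1, 0, 0)^T, error position = 12, corrected codeword c = 001010110101001

Compute s = H r^T mod 2 one row at a time:
  s_1 = 1 + 0 + 1 + 0 + 0 + 0 + 0 + 1 = 3 ≡ 1 (mod 2).
  s_2 = 0 + 1 + 0 + 1 + 0 + 0 + 0 + 1 = 3 ≡ 1 (mod 2).
  s_3 = 0 + 1 + 0 + 1 + 1 + 0 + 0 + 1 = 4 ≡ 0 (mod 2).
  s_4 = 0 + 1 + 1 + 1 + 0 + 0 + 0 + 1 = 4 ≡ 0 (mod 2).
s = (1, 1, 0, 0)^T — this equals column 12 of H (binary 1100), so error is at position 12.
Correct: flip bit 12 of r = 001010110100001 to get c = 001010110101001.


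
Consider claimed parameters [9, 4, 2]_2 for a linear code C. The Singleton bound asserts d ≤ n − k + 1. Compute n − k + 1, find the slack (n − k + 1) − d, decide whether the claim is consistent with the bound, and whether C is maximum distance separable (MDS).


Singleton RHS = n − k + 1 = 6, slack = 4, bound satisfied, not MDS.

Singleton bound: d ≤ n − k + 1.
Here n = 9, k = 4, so n − k + 1 = 6.
Given d = 2, check d ≤ 6: YES.
Slack = (n − k + 1) − d = 4.
The code is NOT MDS (slack = 4 > 0).
Description: the claimed parameters are [9, 4, 2]_2; such a code would be non-MDS.


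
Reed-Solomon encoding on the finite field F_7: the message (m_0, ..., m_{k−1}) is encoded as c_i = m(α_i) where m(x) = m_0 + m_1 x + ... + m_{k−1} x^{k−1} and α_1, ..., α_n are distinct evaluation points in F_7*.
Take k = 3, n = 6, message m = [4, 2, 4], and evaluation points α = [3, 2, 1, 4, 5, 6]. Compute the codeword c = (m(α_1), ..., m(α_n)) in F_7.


c = [4, 3, 3, 6, 2, 6]

Message polynomial: m(x) = 4 + 2·x + 4·x^2 (mod 7).
For each evaluation point α_i, compute m(α_i) mod 7:
  α_1 = 3: Horner steps 4 → 0 → 4, so m(3) = 4.
  α_2 = 2: Horner steps 4 → 3 → 3, so m(2) = 3.
  α_3 = 1: Horner steps 4 → 6 → 3, so m(1) = 3.
  α_4 = 4: Horner steps 4 → 4 → 6, so m(4) = 6.
  α_5 = 5: Horner steps 4 → 1 → 2, so m(5) = 2.
  α_6 = 6: Horner steps 4 → 5 → 6, so m(6) = 6.
Codeword c = [4, 3, 3, 6, 2, 6] ∈ F_7^6.


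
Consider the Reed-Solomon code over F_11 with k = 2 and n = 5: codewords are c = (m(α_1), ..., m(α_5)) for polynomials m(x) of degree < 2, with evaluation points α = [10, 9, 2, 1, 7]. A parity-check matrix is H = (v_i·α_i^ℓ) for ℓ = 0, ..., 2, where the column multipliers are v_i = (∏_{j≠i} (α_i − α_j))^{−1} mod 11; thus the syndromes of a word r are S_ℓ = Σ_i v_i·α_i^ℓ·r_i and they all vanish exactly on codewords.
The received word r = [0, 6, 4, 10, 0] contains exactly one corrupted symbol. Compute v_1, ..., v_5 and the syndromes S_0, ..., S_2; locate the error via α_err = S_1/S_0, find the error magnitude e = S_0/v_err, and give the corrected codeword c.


S = (1, 7, 5), error at position 5, error magnitude e = 4, c = [0, 6, 4, 10, 7].

Step 1: column multipliers v_i = (∏_{j≠i}(α_i − α_j))^{−1} mod 11.
  i = 1 (α = 10): (10−9)(10−2)(10−1)(10−7) = 1·8·9·3 = 216 ≡ 7, so v_1 = 7^{−1} = 8 (mod 11).
  i = 2 (α = 9): (9−10)(9−2)(9−1)(9−7) = (−1)·7·8·2 = −112 ≡ 9, so v_2 = 9^{−1} = 5 (mod 11).
  i = 3 (α = 2): (2−10)(2−9)(2−1)(2−7) = (−8)·(−7)·1·(−5) = −280 ≡ 6, so v_3 = 6^{−1} = 2 (mod 11).
  i = 4 (α = 1): (1−10)(1−9)(1−2)(1−7) = (−9)·(−8)·(−1)·(−6) = 432 ≡ 3, so v_4 = 3^{−1} = 4 (mod 11).
  i = 5 (α = 7): (7−10)(7−9)(7−2)(7−1) = (−3)·(−2)·5·6 = 180 ≡ 4, so v_5 = 4^{−1} = 3 (mod 11).
  v = [8, 5, 2, 4, 3].
Step 2: syndromes of r = [0, 6, 4, 10, 0] (all sums mod 11).
  S_0 = Σ v_i r_i = 8·0 + 5·6 + 2·4 + 4·10 + 3·0 = 78 ≡ 1.
  S_1 = Σ v_i α_i r_i = 8·10·0 + 5·9·6 + 2·2·4 + 4·1·10 + 3·7·0 = 326 ≡ 7.
  α_i^2 mod 11 = [1, 4, 4, 1, 5].
  S_2 = Σ v_i α_i^2 r_i = 8·1·0 + 5·4·6 + 2·4·4 + 4·1·10 + 3·5·0 = 192 ≡ 5.
  S = (1, 7, 5) ≠ 0, so r is not a codeword (an error is present).
Step 3: locate the error. For a single error e at position i, S_ℓ = v_i·e·α_i^ℓ, so α_err = S_1/S_0.
  S_0^{−1} = 1^{−1} = 1 (mod 11), so α_err = 7·1 = 7 ≡ 7 = α_5. Error position i = 5.
  Consistency check: S_2/S_1 = 5·8 = 40 ≡ 7 = α_err ✓ (single-error assumption holds).
Step 4: error magnitude e = S_0/v_5 = S_0·∏_{j≠5}(α_5 − α_j) = 1·4 = 4 ≡ 4 (mod 11).
Step 5: correct position 5: c_5 = r_5 − e = 0 − 4 ≡ 7 (mod 11). Hence c = [0, 6, 4, 10, 7].
  Check: interpolating c through the α_i gives m(x) = 5 + 5·x (degree < 2) with m(α_i) = c_i for every i, so c is indeed a codeword.


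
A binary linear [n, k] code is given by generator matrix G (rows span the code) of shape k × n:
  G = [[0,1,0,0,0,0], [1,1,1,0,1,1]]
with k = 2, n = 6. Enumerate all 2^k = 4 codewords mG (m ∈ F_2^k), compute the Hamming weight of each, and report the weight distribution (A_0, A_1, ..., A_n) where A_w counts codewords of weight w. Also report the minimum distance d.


Weight distribution: A_0 = 1, A_1 = 1, A_4 = 1, A_5 = 1. Minimum distance d = 1.

Enumerate all 2^2 = 4 messages m ∈ F_2^2.
For each, compute codeword c = mG in F_2^6, then tally its weight.
  m = 00 → c = 000000, weight = 0.
  m = 10 → c = 010000, weight = 1.
  m = 01 → c = 111011, weight = 5.
  m = 11 → c = 101011, weight = 4.
Tally weights:
  weight 0: 1 codewords.
  weight 1: 1 codewords.
  weight 4: 1 codewords.
  weight 5: 1 codewords.
Minimum distance d = smallest w > 0 with A_w > 0 = 1.
Sanity: Σ A_w = 4 = 2^2 = 4 ✓.


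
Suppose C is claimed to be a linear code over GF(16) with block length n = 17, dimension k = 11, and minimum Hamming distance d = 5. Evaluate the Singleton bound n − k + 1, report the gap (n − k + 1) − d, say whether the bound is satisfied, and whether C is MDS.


Singleton RHS = n − k + 1 = 7, slack = 2, bound satisfied, not MDS.

Singleton bound: d ≤ n − k + 1.
Here n = 17, k = 11, so n − k + 1 = 7.
Given d = 5, check d ≤ 7: YES.
Slack = (n − k + 1) − d = 2.
The code is NOT MDS (slack = 2 > 0).
Description: the claimed parameters are [17, 11, 5]_16; such a code would be non-MDS.


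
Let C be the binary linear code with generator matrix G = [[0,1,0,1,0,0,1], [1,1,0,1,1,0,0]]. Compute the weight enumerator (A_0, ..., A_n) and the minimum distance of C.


Weight distribution: A_0 = 1, A_3 = 2, A_4 = 1. Minimum distance d = 3.

Enumerate all 2^2 = 4 messages m ∈ F_2^2.
For each, compute codeword c = mG in F_2^7, then tally its weight.
  m = 00 → c = 0000000, weight = 0.
  m = 10 → c = 0101001, weight = 3.
  m = 01 → c = 1101100, weight = 4.
  m = 11 → c = 1000101, weight = 3.
Tally weights:
  weight 0: 1 codewords.
  weight 3: 2 codewords.
  weight 4: 1 codewords.
Minimum distance d = smallest w > 0 with A_w > 0 = 3.
Sanity: Σ A_w = 4 = 2^2 = 4 ✓.


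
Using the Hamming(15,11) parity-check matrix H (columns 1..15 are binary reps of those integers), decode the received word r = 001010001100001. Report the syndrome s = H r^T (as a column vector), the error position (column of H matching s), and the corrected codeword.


s = (1, 0, 1, 0)^T, error position = 10, corrected codeword c = 001010001000001

Compute s = H r^T mod 2 one row at a time:
  s_1 = 0 + 1 + 1 + 0 + 0 + 0 + 0 + 1 = 3 ≡ 1 (mod 2).
  s_2 = 0 + 1 + 0 + 0 + 0 + 0 + 0 + 1 = 2 ≡ 0 (mod 2).
  s_3 = 0 + 1 + 0 + 0 + 1 + 0 + 0 + 1 = 3 ≡ 1 (mod 2).
  s_4 = 0 + 1 + 1 + 0 + 1 + 0 + 0 + 1 = 4 ≡ 0 (mod 2).
s = (1, 0, 1, 0)^T — this equals column 10 of H (binary 1010), so error is at position 10.
Correct: flip bit 10 of r = 001010001100001 to get c = 001010001000001.


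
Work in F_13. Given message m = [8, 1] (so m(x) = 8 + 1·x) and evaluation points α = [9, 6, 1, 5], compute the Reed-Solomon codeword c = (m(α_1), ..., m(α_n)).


c = [4, 1, 9, 0]

Message polynomial: m(x) = 8 + 1·x (mod 13).
For each evaluation point α_i, compute m(α_i) mod 13:
  α_1 = 9: Horner steps 1 → 4, so m(9) = 4.
  α_2 = 6: Horner steps 1 → 1, so m(6) = 1.
  α_3 = 1: Horner steps 1 → 9, so m(1) = 9.
  α_4 = 5: Horner steps 1 → 0, so m(5) = 0.
Codeword c = [4, 1, 9, 0] ∈ F_13^4.


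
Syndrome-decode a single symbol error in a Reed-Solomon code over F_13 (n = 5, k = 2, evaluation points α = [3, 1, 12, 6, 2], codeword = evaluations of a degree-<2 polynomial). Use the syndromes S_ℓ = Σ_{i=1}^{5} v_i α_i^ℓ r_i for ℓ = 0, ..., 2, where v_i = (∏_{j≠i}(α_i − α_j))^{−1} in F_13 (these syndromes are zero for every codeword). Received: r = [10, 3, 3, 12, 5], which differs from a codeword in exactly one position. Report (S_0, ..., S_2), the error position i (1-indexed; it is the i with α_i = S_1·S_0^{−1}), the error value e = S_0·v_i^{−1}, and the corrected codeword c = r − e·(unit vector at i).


S = (7, 7, 7), error at position 2, error magnitude e = 3, c = [10, 0, 3, 12, 5].

Step 1: column multipliers v_i = (∏_{j≠i}(α_i − α_j))^{−1} mod 13.
  i = 1 (α = 3): (3−1)(3−12)(3−6)(3−2) = 2·(−9)·(−3)·1 = 54 ≡ 2, so v_1 = 2^{−1} = 7 (mod 13).
  i = 2 (α = 1): (1−3)(1−12)(1−6)(1−2) = (−2)·(−11)·(−5)·(−1) = 110 ≡ 6, so v_2 = 6^{−1} = 11 (mod 13).
  i = 3 (α = 12): (12−3)(12−1)(12−6)(12−2) = 9·11·6·10 = 5940 ≡ 12, so v_3 = 12^{−1} = 12 (mod 13).
  i = 4 (α = 6): (6−3)(6−1)(6−12)(6−2) = 3·5·(−6)·4 = −360 ≡ 4, so v_4 = 4^{−1} = 10 (mod 13).
  i = 5 (α = 2): (2−3)(2−1)(2−12)(2−6) = (−1)·1·(−10)·(−4) = −40 ≡ 12, so v_5 = 12^{−1} = 12 (mod 13).
  v = [7, 11, 12, 10, 12].
Step 2: syndromes of r = [10, 3, 3, 12, 5] (all sums mod 13).
  S_0 = Σ v_i r_i = 7·10 + 11·3 + 12·3 + 10·12 + 12·5 = 319 ≡ 7.
  S_1 = Σ v_i α_i r_i = 7·3·10 + 11·1·3 + 12·12·3 + 10·6·12 + 12·2·5 = 1515 ≡ 7.
  α_i^2 mod 13 = [9, 1, 1, 10, 4].
  S_2 = Σ v_i α_i^2 r_i = 7·9·10 + 11·1·3 + 12·1·3 + 10·10·12 + 12·4·5 = 2139 ≡ 7.
  S = (7, 7, 7) ≠ 0, so r is not a codeword (an error is present).
Step 3: locate the error. For a single error e at position i, S_ℓ = v_i·e·α_i^ℓ, so α_err = S_1/S_0.
  S_0^{−1} = 7^{−1} = 2 (mod 13), so α_err = 7·2 = 14 ≡ 1 = α_2. Error position i = 2.
  Consistency check: S_2/S_1 = 7·2 = 14 ≡ 1 = α_err ✓ (single-error assumption holds).
Step 4: error magnitude e = S_0/v_2 = S_0·∏_{j≠2}(α_2 − α_j) = 7·6 = 42 ≡ 3 (mod 13).
Step 5: correct position 2: c_2 = r_2 − e = 3 − 3 ≡ 0 (mod 13). Hence c = [10, 0, 3, 12, 5].
  Check: interpolating c through the α_i gives m(x) = 8 + 5·x (degree < 2) with m(α_i) = c_i for every i, so c is indeed a codeword.


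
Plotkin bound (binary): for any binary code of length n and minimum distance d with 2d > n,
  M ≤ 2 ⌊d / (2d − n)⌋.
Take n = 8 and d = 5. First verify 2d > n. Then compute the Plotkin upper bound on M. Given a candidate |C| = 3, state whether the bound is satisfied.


Plotkin bound M ≤ 4; given |C| = 3 ≤ bound (satisfied).

Check applicability: 2d = 10, n = 8.
2d − n = 2 > 0, so Plotkin applies.
Compute d/(2d−n) = 5/2 ≈ 2.5000.
⌊d/(2d−n)⌋ = 2.
Plotkin bound: M ≤ 2·2 = 4.
Given |C| = 3, check: satisfied.
This |C| is below the Plotkin bound.


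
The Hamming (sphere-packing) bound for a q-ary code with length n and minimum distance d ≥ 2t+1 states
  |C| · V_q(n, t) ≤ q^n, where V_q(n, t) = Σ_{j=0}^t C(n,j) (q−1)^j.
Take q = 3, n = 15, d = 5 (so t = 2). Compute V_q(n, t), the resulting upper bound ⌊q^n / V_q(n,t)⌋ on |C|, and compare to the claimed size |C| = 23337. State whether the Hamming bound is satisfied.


V_q(n, t) = 451, q^n = 14348907, Hamming bound = 31815, |C| = 23337 ≤ bound (satisfied).

Step 1: Compute V_q(n, t) = Σ_{j=0}^2 C(n, j) (q−1)^j.
  j = 0: C(15,0)·(2)^0 = 1·1 = 1.
  j = 1: C(15,1)·(2)^1 = 15·2 = 30.
  j = 2: C(15,2)·(2)^2 = 105·4 = 420.
  V_q(n, t) = 1 + 30 + 420 = 451.
Step 2: q^n = 3^15 = 14348907.
Step 3: Hamming bound ⌊q^n / V_q(n,t)⌋ = ⌊14348907/451⌋ = 31815.
Step 4: Compare |C| = 23337 to 31815: satisfied.
The claimed |C| lies below the Hamming bound.


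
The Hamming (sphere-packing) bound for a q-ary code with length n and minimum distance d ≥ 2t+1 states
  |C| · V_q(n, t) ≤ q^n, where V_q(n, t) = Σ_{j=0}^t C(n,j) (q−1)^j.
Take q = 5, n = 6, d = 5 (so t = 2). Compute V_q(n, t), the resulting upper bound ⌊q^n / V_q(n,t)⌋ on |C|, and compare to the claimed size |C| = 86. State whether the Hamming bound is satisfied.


V_q(n, t) = 265, q^n = 15625, Hamming bound = 58, |C| = 86 > bound (violated).

Step 1: Compute V_q(n, t) = Σ_{j=0}^2 C(n, j) (q−1)^j.
  j = 0: C(6,0)·(4)^0 = 1·1 = 1.
  j = 1: C(6,1)·(4)^1 = 6·4 = 24.
  j = 2: C(6,2)·(4)^2 = 15·16 = 240.
  V_q(n, t) = 1 + 24 + 240 = 265.
Step 2: q^n = 5^6 = 15625.
Step 3: Hamming bound ⌊q^n / V_q(n,t)⌋ = ⌊15625/265⌋ = 58.
Step 4: Compare |C| = 86 to 58: violated.
The claimed |C| lies above the Hamming bound, so no 5-ary code of length 6 with d ≥ 5 can have 86 codewords.


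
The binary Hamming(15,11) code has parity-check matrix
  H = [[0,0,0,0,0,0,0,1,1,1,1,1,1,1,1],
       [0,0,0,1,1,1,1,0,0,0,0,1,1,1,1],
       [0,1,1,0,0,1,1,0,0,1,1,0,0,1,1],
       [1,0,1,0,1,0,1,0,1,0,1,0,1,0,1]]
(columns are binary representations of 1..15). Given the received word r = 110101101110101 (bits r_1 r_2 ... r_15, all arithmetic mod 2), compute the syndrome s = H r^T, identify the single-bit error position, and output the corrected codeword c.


s = (1, 1, 0, 0)^T, error position = 12, corrected codeword c = 110101101111101

Compute s = H r^T mod 2 one row at a time:
  s_1 = 0 + 1 + 1 + 1 + 0 + 1 + 0 + 1 = 5 ≡ 1 (mod 2).
  s_2 = 1 + 0 + 1 + 1 + 0 + 1 + 0 + 1 = 5 ≡ 1 (mod 2).
  s_3 = 1 + 0 + 1 + 1 + 1 + 1 + 0 + 1 = 6 ≡ 0 (mod 2).
  s_4 = 1 + 0 + 0 + 1 + 1 + 1 + 1 + 1 = 6 ≡ 0 (mod 2).
s = (1, 1, 0, 0)^T — this equals column 12 of H (binary 1100), so error is at position 12.
Correct: flip bit 12 of r = 110101101110101 to get c = 110101101111101.


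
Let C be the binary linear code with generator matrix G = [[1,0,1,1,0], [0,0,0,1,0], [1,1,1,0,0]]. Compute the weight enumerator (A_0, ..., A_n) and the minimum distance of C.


Weight distribution: A_0 = 1, A_1 = 2, A_2 = 2, A_3 = 2, A_4 = 1. Minimum distance d = 1.

Enumerate all 2^3 = 8 messages m ∈ F_2^3.
For each, compute codeword c = mG in F_2^5, then tally its weight.
  m = 000 → c = 00000, weight = 0.
  m = 100 → c = 10110, weight = 3.
  m = 010 → c = 00010, weight = 1.
  m = 110 → c = 10100, weight = 2.
  m = 001 → c = 11100, weight = 3.
  m = 101 → c = 01010, weight = 2.
  m = 011 → c = 11110, weight = 4.
  m = 111 → c = 01000, weight = 1.
Tally weights:
  weight 0: 1 codewords.
  weight 1: 2 codewords.
  weight 2: 2 codewords.
  weight 3: 2 codewords.
  weight 4: 1 codewords.
Minimum distance d = smallest w > 0 with A_w > 0 = 1.
Sanity: Σ A_w = 8 = 2^3 = 8 ✓.


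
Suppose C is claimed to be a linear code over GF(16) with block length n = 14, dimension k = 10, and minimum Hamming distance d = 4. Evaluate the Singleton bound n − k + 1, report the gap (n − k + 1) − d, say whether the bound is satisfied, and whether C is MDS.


Singleton RHS = n − k + 1 = 5, slack = 1, bound satisfied, not MDS.

Singleton bound: d ≤ n − k + 1.
Here n = 14, k = 10, so n − k + 1 = 5.
Given d = 4, check d ≤ 5: YES.
Slack = (n − k + 1) − d = 1.
The code is NOT MDS (slack = 1 > 0).
Description: the claimed parameters are [14, 10, 4]_16; such a code would be non-MDS.


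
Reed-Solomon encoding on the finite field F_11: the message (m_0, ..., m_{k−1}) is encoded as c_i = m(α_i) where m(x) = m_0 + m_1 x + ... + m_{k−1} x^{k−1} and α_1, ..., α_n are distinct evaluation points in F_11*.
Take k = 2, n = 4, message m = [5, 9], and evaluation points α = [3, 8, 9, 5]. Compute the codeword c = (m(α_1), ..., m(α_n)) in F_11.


c = [10, 0, 9, 6]

Message polynomial: m(x) = 5 + 9·x (mod 11).
For each evaluation point α_i, compute m(α_i) mod 11:
  α_1 = 3: Horner steps 9 → 10, so m(3) = 10.
  α_2 = 8: Horner steps 9 → 0, so m(8) = 0.
  α_3 = 9: Horner steps 9 → 9, so m(9) = 9.
  α_4 = 5: Horner steps 9 → 6, so m(5) = 6.
Codeword c = [10, 0, 9, 6] ∈ F_11^4.


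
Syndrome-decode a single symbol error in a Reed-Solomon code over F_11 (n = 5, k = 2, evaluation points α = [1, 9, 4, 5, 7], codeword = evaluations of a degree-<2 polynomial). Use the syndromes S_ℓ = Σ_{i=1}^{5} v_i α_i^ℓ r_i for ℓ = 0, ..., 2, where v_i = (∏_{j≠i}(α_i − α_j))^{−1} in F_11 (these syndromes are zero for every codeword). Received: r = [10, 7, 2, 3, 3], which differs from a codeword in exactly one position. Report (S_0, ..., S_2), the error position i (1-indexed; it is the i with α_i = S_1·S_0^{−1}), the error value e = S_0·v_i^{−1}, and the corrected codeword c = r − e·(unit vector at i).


S = (4, 6, 9), error at position 5, error magnitude e = 9, c = [10, 7, 2, 3, 5].

Step 1: column multipliers v_i = (∏_{j≠i}(α_i − α_j))^{−1} mod 11.
  i = 1 (α = 1): (1−9)(1−4)(1−5)(1−7) = (−8)·(−3)·(−4)·(−6) = 576 ≡ 4, so v_1 = 4^{−1} = 3 (mod 11).
  i = 2 (α = 9): (9−1)(9−4)(9−5)(9−7) = 8·5·4·2 = 320 ≡ 1, so v_2 = 1^{−1} = 1 (mod 11).
  i = 3 (α = 4): (4−1)(4−9)(4−5)(4−7) = 3·(−5)·(−1)·(−3) = −45 ≡ 10, so v_3 = 10^{−1} = 10 (mod 11).
  i = 4 (α = 5): (5−1)(5−9)(5−4)(5−7) = 4·(−4)·1·(−2) = 32 ≡ 10, so v_4 = 10^{−1} = 10 (mod 11).
  i = 5 (α = 7): (7−1)(7−9)(7−4)(7−5) = 6·(−2)·3·2 = −72 ≡ 5, so v_5 = 5^{−1} = 9 (mod 11).
  v = [3, 1, 10, 10, 9].
Step 2: syndromes of r = [10, 7, 2, 3, 3] (all sums mod 11).
  S_0 = Σ v_i r_i = 3·10 + 1·7 + 10·2 + 10·3 + 9·3 = 114 ≡ 4.
  S_1 = Σ v_i α_i r_i = 3·1·10 + 1·9·7 + 10·4·2 + 10·5·3 + 9·7·3 = 512 ≡ 6.
  α_i^2 mod 11 = [1, 4, 5, 3, 5].
  S_2 = Σ v_i α_i^2 r_i = 3·1·10 + 1·4·7 + 10·5·2 + 10·3·3 + 9·5·3 = 383 ≡ 9.
  S = (4, 6, 9) ≠ 0, so r is not a codeword (an error is present).
Step 3: locate the error. For a single error e at position i, S_ℓ = v_i·e·α_i^ℓ, so α_err = S_1/S_0.
  S_0^{−1} = 4^{−1} = 3 (mod 11), so α_err = 6·3 = 18 ≡ 7 = α_5. Error position i = 5.
  Consistency check: S_2/S_1 = 9·2 = 18 ≡ 7 = α_err ✓ (single-error assumption holds).
Step 4: error magnitude e = S_0/v_5 = S_0·∏_{j≠5}(α_5 − α_j) = 4·5 = 20 ≡ 9 (mod 11).
Step 5: correct position 5: c_5 = r_5 − e = 3 − 9 ≡ 5 (mod 11). Hence c = [10, 7, 2, 3, 5].
  Check: interpolating c through the α_i gives m(x) = 9 + 1·x (degree < 2) with m(α_i) = c_i for every i, so c is indeed a codeword.


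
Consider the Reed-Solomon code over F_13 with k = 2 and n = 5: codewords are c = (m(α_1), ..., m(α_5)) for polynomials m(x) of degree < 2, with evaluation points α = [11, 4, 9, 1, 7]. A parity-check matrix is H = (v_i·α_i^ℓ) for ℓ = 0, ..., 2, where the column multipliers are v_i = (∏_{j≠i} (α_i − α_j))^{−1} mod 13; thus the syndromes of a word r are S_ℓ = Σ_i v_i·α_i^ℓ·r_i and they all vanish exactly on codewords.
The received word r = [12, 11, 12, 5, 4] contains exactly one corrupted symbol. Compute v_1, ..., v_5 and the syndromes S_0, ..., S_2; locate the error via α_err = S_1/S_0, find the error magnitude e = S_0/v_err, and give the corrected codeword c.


S = (12, 4, 10), error at position 3, error magnitude e = 4, c = [12, 11, 8, 5, 4].

Step 1: column multipliers v_i = (∏_{j≠i}(α_i − α_j))^{−1} mod 13.
  i = 1 (α = 11): (11−4)(11−9)(11−1)(11−7) = 7·2·10·4 = 560 ≡ 1, so v_1 = 1^{−1} = 1 (mod 13).
  i = 2 (α = 4): (4−11)(4−9)(4−1)(4−7) = (−7)·(−5)·3·(−3) = −315 ≡ 10, so v_2 = 10^{−1} = 4 (mod 13).
  i = 3 (α = 9): (9−11)(9−4)(9−1)(9−7) = (−2)·5·8·2 = −160 ≡ 9, so v_3 = 9^{−1} = 3 (mod 13).
  i = 4 (α = 1): (1−11)(1−4)(1−9)(1−7) = (−10)·(−3)·(−8)·(−6) = 1440 ≡ 10, so v_4 = 10^{−1} = 4 (mod 13).
  i = 5 (α = 7): (7−11)(7−4)(7−9)(7−1) = (−4)·3·(−2)·6 = 144 ≡ 1, so v_5 = 1^{−1} = 1 (mod 13).
  v = [1, 4, 3, 4, 1].
Step 2: syndromes of r = [12, 11, 12, 5, 4] (all sums mod 13).
  S_0 = Σ v_i r_i = 1·12 + 4·11 + 3·12 + 4·5 + 1·4 = 116 ≡ 12.
  S_1 = Σ v_i α_i r_i = 1·11·12 + 4·4·11 + 3·9·12 + 4·1·5 + 1·7·4 = 680 ≡ 4.
  α_i^2 mod 13 = [4, 3, 3, 1, 10].
  S_2 = Σ v_i α_i^2 r_i = 1·4·12 + 4·3·11 + 3·3·12 + 4·1·5 + 1·10·4 = 348 ≡ 10.
  S = (12, 4, 10) ≠ 0, so r is not a codeword (an error is present).
Step 3: locate the error. For a single error e at position i, S_ℓ = v_i·e·α_i^ℓ, so α_err = S_1/S_0.
  S_0^{−1} = 12^{−1} = 12 (mod 13), so α_err = 4·12 = 48 ≡ 9 = α_3. Error position i = 3.
  Consistency check: S_2/S_1 = 10·10 = 100 ≡ 9 = α_err ✓ (single-error assumption holds).
Step 4: error magnitude e = S_0/v_3 = S_0·∏_{j≠3}(α_3 − α_j) = 12·9 = 108 ≡ 4 (mod 13).
Step 5: correct position 3: c_3 = r_3 − e = 12 − 4 ≡ 8 (mod 13). Hence c = [12, 11, 8, 5, 4].
  Check: interpolating c through the α_i gives m(x) = 3 + 2·x (degree < 2) with m(α_i) = c_i for every i, so c is indeed a codeword.


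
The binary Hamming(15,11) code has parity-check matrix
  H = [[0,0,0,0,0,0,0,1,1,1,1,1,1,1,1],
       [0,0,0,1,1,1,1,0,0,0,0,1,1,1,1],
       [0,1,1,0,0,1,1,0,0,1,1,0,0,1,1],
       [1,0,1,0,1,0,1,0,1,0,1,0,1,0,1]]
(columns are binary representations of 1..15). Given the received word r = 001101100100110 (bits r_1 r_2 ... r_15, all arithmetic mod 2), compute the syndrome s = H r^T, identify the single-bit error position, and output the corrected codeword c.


s = (1, 1, 1, 1)^T, error position = 15, corrected codeword c = 001101100100111

Compute s = H r^T mod 2 one row at a time:
  s_1 = 0 + 0 + 1 + 0 + 0 + 1 + 1 + 0 = 3 ≡ 1 (mod 2).
  s_2 = 1 + 0 + 1 + 1 + 0 + 1 + 1 + 0 = 5 ≡ 1 (mod 2).
  s_3 = 0 + 1 + 1 + 1 + 1 + 0 + 1 + 0 = 5 ≡ 1 (mod 2).
  s_4 = 0 + 1 + 0 + 1 + 0 + 0 + 1 + 0 = 3 ≡ 1 (mod 2).
s = (1, 1, 1, 1)^T — this equals column 15 of H (binary 1111), so error is at position 15.
Correct: flip bit 15 of r = 001101100100110 to get c = 001101100100111.


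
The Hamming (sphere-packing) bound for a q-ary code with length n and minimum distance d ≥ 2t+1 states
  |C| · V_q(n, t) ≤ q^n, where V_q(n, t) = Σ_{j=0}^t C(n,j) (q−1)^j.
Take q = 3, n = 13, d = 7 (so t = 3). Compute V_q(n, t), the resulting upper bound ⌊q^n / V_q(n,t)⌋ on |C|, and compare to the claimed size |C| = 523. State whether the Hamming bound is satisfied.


V_q(n, t) = 2627, q^n = 1594323, Hamming bound = 606, |C| = 523 ≤ bound (satisfied).

Step 1: Compute V_q(n, t) = Σ_{j=0}^3 C(n, j) (q−1)^j.
  j = 0: C(13,0)·(2)^0 = 1·1 = 1.
  j = 1: C(13,1)·(2)^1 = 13·2 = 26.
  j = 2: C(13,2)·(2)^2 = 78·4 = 312.
  j = 3: C(13,3)·(2)^3 = 286·8 = 2288.
  V_q(n, t) = 1 + 26 + 312 + 2288 = 2627.
Step 2: q^n = 3^13 = 1594323.
Step 3: Hamming bound ⌊q^n / V_q(n,t)⌋ = ⌊1594323/2627⌋ = 606.
Step 4: Compare |C| = 523 to 606: satisfied.
The claimed |C| lies below the Hamming bound.


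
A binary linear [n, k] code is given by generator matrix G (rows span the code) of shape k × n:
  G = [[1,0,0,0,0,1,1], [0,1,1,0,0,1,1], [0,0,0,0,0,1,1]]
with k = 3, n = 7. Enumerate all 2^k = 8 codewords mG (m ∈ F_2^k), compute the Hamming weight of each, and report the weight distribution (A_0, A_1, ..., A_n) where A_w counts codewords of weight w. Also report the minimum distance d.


Weight distribution: A_0 = 1, A_1 = 1, A_2 = 2, A_3 = 2, A_4 = 1, A_5 = 1. Minimum distance d = 1.

Enumerate all 2^3 = 8 messages m ∈ F_2^3.
For each, compute codeword c = mG in F_2^7, then tally its weight.
  m = 000 → c = 0000000, weight = 0.
  m = 100 → c = 1000011, weight = 3.
  m = 010 → c = 0110011, weight = 4.
  m = 110 → c = 1110000, weight = 3.
  m = 001 → c = 0000011, weight = 2.
  m = 101 → c = 1000000, weight = 1.
  m = 011 → c = 0110000, weight = 2.
  m = 111 → c = 1110011, weight = 5.
Tally weights:
  weight 0: 1 codewords.
  weight 1: 1 codewords.
  weight 2: 2 codewords.
  weight 3: 2 codewords.
  weight 4: 1 codewords.
  weight 5: 1 codewords.
Minimum distance d = smallest w > 0 with A_w > 0 = 1.
Sanity: Σ A_w = 8 = 2^3 = 8 ✓.
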